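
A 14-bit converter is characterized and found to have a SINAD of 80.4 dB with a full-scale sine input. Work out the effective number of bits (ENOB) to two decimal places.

13.06 bits

ENOB = (SINAD − 1.76) / 6.02 = (80.4 − 1.76)/6.02 = 13.063.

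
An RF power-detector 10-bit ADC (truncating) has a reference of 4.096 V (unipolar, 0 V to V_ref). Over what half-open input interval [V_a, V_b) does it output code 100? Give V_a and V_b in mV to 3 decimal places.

[400.000 mV, 404.000 mV)

LSB = 4.096/2^10 = 4.000 mV.
V_a = V_low + 100·LSB = 0.4 V; V_b = V_low + 101·LSB = 0.404 V.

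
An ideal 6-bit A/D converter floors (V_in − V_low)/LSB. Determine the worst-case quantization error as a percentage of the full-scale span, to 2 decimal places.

1.56 %

Truncating → worst-case error = 1 LSB = V_FS/2^6, so 100/64 = 1.5625 % of full scale.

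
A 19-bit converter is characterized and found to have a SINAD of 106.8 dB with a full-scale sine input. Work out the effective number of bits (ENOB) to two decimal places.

17.45 bits

ENOB = (SINAD − 1.76) / 6.02 = (106.8 − 1.76)/6.02 = 17.449.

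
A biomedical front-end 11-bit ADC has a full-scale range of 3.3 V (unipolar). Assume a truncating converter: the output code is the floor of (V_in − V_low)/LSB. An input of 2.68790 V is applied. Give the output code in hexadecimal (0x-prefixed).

code 0x684 (decimal 1668)

LSB = 3.3 V / 2048 = 1.611 mV.
(2.68790 − 0) / 0.00161133 = 1668.127 LSBs.
Floor → code 1668.
In hexadecimal (0x-prefixed): 0x684.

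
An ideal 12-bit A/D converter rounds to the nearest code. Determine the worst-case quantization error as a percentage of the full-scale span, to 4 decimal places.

0.0122 %

Rounding → worst-case error = ½ LSB = V_FS/2^13, so 100/8192 = 0.012207 % of full scale.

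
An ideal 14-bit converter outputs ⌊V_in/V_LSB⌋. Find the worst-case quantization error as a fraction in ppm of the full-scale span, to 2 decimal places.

Truncating → worst-case error = 1 LSB = V_FS/2^14, so 1e+06/16384 = 61.0352 ppm of full scale.

61.04 ppm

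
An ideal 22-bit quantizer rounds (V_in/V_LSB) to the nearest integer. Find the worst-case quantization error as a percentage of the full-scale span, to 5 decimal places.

Rounding → worst-case error = ½ LSB = V_FS/2^23, so 100/8388608 = 1.19209e-05 % of full scale.

0.00001 %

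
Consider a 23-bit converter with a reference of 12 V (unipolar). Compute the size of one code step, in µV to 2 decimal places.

1.43 µV

Full-scale span = 12 V.
LSB = 12 / 2^23 = 12 / 8388608 = 1.43051e-06 V = 1.43 µV.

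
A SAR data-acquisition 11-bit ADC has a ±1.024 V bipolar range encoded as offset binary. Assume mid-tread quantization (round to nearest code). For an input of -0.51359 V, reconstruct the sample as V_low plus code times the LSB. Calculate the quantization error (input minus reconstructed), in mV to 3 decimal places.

Step size: 2.048 V ÷ 2^11 = 1.000 mV.
(-0.51359 − (−1.024))/0.001 = 510.4100; round gives code 510.
Reconstructed: -0.514 V.
V_in − V_rec = 0.00041 V = 0.410 mV.

0.410 mV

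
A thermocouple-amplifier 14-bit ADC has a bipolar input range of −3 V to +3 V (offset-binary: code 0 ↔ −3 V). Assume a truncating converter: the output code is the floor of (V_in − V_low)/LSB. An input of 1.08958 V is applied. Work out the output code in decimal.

With 16384 levels over 6 V, one step is 366.21 µV.
(V_in − V_low)/LSB = (1.08958 − (−3)) / 0.000366211 = 11167.280.
So the output code is 11167.

code 11167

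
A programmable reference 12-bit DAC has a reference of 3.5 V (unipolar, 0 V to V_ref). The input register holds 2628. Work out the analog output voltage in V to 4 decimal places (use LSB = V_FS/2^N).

2.2456 V

LSB = 3.5 V / 2^12 = 0.854 mV.
V_out = 0 + 2628 × 0.000854492 V = 2.24561 V.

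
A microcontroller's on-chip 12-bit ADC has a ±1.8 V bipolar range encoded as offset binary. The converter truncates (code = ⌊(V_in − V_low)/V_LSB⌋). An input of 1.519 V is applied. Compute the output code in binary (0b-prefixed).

Full-scale span = 3.6 V; LSB = 3.6/2^12 = 0.879 mV.
(V_in − V_low)/LSB = (1.519 − (−1.8)) / 0.000878906 = 3776.284.
Floor → code 3776.
In binary (0b-prefixed): 0b111011000000.

code 0b111011000000 (decimal 3776)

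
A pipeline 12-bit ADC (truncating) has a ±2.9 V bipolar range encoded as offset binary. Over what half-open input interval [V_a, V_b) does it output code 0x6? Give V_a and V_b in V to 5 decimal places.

[-2.89150 V, -2.89009 V)

LSB = 5.8/2^12 = 1.416 mV.
Code 0x6 = 6 decimal.
V_a = V_low + 6·LSB = -2.8915 V; V_b = V_low + 7·LSB = -2.89009 V.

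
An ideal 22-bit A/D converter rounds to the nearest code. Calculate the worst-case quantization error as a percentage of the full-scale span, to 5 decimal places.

0.00001 %

Rounding → worst-case error = ½ LSB = V_FS/2^23, so 100/8388608 = 1.19209e-05 % of full scale.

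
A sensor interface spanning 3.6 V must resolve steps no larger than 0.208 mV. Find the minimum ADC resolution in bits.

15 bits

Number of steps required ≥ 3.6 V / 0.208 mV = 17307.69.
Need 2^N ≥ 17307.69; 2^14 = 16384, 2^15 = 32768.
Minimum N = 15.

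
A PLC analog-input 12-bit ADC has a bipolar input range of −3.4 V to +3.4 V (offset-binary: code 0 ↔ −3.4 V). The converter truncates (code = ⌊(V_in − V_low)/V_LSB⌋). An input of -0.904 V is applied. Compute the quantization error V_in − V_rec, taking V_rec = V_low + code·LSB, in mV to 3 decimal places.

0.785 mV

Step size: 6.8 V ÷ 2^12 = 1.660 mV.
(V_in − V_low)/LSB = (-0.904 − (−3.4))/0.00166016 = 1503.4729 → code 1503 (floor).
Reconstructed: -0.90478516 V.
Difference: 0.000785156 V → 0.785 mV.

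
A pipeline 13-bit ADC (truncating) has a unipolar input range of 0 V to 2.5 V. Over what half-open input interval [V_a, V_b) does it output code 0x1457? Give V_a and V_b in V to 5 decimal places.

[1.58905 V, 1.58936 V)

LSB = 2.5/2^13 = 305.18 µV.
Code 0x1457 = 5207 decimal.
V_a = V_low + 5207·LSB = 1.58905 V; V_b = V_low + 5208·LSB = 1.58936 V.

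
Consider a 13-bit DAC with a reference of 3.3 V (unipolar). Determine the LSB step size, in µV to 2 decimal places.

Full-scale span = 3.3 V.
LSB = 3.3 / 2^13 = 3.3 / 8192 = 0.000402832 V = 402.83 µV.

402.83 µV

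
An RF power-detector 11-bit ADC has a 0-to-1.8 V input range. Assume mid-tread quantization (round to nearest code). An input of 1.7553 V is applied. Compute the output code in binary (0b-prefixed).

code 0b11111001101 (decimal 1997)

Full-scale span = 1.8 V; LSB = 1.8/2^11 = 0.879 mV.
Input sits at 1997.141 steps above V_low.
So the output code is 1997.
In binary (0b-prefixed): 0b11111001101.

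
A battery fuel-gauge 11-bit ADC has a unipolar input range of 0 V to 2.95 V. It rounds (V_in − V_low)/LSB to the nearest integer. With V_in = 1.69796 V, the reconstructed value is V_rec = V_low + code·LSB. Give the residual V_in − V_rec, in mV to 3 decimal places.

Step size: 2.95 V ÷ 2^11 = 1.440 mV.
Scaled input = 1178.7871 LSBs, so code = 1179.
Reconstructed: 1.6982666 V.
Difference: -0.000306602 V → -0.307 mV.

-0.307 mV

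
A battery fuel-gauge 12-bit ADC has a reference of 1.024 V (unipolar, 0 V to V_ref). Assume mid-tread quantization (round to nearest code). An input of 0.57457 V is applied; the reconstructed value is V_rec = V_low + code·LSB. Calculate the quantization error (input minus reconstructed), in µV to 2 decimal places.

One LSB is 1.024 V / 4096 = 250.00 µV.
(V_in − V_low)/LSB = (0.57457 − 0)/0.00025 = 2298.2800 → code 2298 (round).
V_rec = 0 + 2298·0.00025 = 0.5745 V.
Error = 0.57457 − 0.5745 = 7e-05 V = 70.00 µV.

70.00 µV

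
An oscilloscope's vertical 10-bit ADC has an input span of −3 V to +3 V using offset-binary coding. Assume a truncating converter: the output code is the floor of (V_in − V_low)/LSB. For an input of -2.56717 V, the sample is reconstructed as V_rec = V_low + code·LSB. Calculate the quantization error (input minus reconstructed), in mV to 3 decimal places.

5.096 mV

LSB = 6/2^10 = 5.859 mV.
(V_in − V_low)/LSB = (-2.56717 − (−3))/0.00585938 = 73.8697 → code 73 (floor).
Reconstructed: -2.5722656 V.
Error = -2.56717 − (−2.5722656) = 0.00509563 V = 5.096 mV.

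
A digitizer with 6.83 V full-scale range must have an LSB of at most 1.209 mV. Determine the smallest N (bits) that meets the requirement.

Number of steps required ≥ 6.83 V / 1.209 mV = 5649.30.
Need 2^N ≥ 5649.30; 2^12 = 4096, 2^13 = 8192.
Minimum N = 13.

13 bits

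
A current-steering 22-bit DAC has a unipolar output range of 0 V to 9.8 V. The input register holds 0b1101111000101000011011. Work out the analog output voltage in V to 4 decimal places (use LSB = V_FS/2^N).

8.5045 V

LSB = 9.8 V / 2^22 = 2.34 µV.
Code 0b1101111000101000011011 = 3639835 decimal.
V_out = 0 + 3639835 × 2.3365e-06 V = 8.50448 V.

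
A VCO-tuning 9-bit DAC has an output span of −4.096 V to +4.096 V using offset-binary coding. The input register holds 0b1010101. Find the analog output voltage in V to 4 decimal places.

LSB = 8.192 V / 2^9 = 16.000 mV.
Code 0b1010101 = 85 decimal.
V_out = (−4.096) + 85 × 0.016 V = -2.736 V.

-2.7360 V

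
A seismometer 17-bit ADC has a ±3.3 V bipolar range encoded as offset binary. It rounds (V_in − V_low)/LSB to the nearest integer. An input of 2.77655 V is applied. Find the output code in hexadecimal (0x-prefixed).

Full-scale span = 6.6 V; LSB = 6.6/2^17 = 50.35 µV.
(V_in − V_low)/LSB = (2.77655 − (−3.3)) / 5.0354e-05 = 120676.600.
So the output code is 120677.
In hexadecimal (0x-prefixed): 0x1D765.

code 0x1D765 (decimal 120677)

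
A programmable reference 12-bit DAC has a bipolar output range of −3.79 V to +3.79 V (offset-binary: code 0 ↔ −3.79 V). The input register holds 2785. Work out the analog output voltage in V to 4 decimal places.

LSB = 7.58 V / 2^12 = 1.851 mV.
V_out = (−3.79) + 2785 × 0.00185059 V = 1.36388 V.

1.3639 V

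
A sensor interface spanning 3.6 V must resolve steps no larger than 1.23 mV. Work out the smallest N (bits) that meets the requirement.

12 bits

Number of steps required ≥ 3.6 V / 1.23 mV = 2926.83.
Need 2^N ≥ 2926.83; 2^11 = 2048, 2^12 = 4096.
Minimum N = 12.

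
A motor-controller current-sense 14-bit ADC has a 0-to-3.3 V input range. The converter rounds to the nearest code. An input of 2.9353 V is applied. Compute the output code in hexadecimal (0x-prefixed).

code 0x38ED (decimal 14573)

Full-scale span = 3.3 V; LSB = 3.3/2^14 = 201.42 µV.
Input sits at 14573.320 steps above V_low.
Round → code 14573.
In hexadecimal (0x-prefixed): 0x38ED.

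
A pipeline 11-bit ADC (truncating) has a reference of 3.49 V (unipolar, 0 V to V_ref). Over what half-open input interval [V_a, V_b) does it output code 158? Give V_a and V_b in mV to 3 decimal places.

[269.248 mV, 270.952 mV)

LSB = 3.49/2^11 = 1.704 mV.
V_a = V_low + 158·LSB = 0.269248 V; V_b = V_low + 159·LSB = 0.270952 V.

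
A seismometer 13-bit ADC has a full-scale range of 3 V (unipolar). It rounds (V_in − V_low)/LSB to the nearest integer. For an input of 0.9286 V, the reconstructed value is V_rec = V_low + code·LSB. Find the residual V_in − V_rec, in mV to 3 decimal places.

-0.111 mV

Step size: 3 V ÷ 2^13 = 366.21 µV.
(0.9286 − 0)/0.000366211 = 2535.6971; round gives code 2536.
Reconstructed: 0.92871094 V.
Error = 0.9286 − 0.92871094 = -0.000110938 V = -0.111 mV.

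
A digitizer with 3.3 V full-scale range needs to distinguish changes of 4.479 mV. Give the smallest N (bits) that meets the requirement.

Number of steps required ≥ 3.3 V / 4.479 mV = 736.77.
Need 2^N ≥ 736.77; 2^9 = 512, 2^10 = 1024.
Minimum N = 10.

10 bits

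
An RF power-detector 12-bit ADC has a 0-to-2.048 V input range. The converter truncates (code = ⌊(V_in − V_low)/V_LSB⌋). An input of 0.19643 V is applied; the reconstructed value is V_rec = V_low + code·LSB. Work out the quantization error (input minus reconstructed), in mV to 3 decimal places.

Step size: 2.048 V ÷ 2^12 = 0.500 mV.
(0.19643 − 0)/0.0005 = 392.8600; ⌊·⌋ gives code 392.
Code 392 maps back to 0 + 392×0.0005 V = 0.196 V.
Difference: 0.00043 V → 0.430 mV.

0.430 mV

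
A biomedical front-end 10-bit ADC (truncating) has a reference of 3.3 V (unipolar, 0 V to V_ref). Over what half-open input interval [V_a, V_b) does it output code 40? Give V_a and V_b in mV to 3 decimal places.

[128.906 mV, 132.129 mV)

LSB = 3.3/2^10 = 3.223 mV.
V_a = V_low + 40·LSB = 0.128906 V; V_b = V_low + 41·LSB = 0.132129 V.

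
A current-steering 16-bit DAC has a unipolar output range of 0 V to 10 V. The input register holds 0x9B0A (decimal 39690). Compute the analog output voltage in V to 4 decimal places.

6.0562 V

LSB = 10 V / 2^16 = 152.59 µV.
Code 0x9B0A = 39690 decimal.
V_out = 0 + 39690 × 0.000152588 V = 6.05621 V.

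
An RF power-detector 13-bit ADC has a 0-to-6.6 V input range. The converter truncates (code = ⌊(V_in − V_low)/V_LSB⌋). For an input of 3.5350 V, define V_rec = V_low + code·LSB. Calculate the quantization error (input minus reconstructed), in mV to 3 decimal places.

LSB = 6.6/2^13 = 0.806 mV.
(V_in − V_low)/LSB = (3.5350 − 0)/0.000805664 = 4387.6848 → code 4387 (floor).
V_rec = 0 + 4387·0.000805664 = 3.5344482 V.
Difference: 0.000551758 V → 0.552 mV.

0.552 mV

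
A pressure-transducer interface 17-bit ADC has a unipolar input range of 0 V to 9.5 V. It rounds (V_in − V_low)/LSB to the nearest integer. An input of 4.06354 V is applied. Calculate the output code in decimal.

LSB = 9.5 V / 131072 = 72.48 µV.
(V_in − V_low)/LSB = (4.06354 − 0) / 7.24792e-05 = 56064.875.
Round → code 56065.

code 56065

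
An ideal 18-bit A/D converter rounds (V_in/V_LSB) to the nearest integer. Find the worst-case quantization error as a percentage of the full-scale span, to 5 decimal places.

0.00019 %

Rounding → worst-case error = ½ LSB = V_FS/2^19, so 100/524288 = 0.000190735 % of full scale.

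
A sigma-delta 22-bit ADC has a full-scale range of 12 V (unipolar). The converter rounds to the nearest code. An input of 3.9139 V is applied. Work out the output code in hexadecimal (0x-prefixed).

code 0x14DFC7 (decimal 1368007)

With 4194304 levels over 12 V, one step is 2.86 µV.
(V_in − V_low)/LSB = (3.9139 − 0) / 2.86102e-06 = 1368007.202.
So the output code is 1368007.
In hexadecimal (0x-prefixed): 0x14DFC7.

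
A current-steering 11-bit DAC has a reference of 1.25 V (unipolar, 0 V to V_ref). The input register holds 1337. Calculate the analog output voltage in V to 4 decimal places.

LSB = 1.25 V / 2^11 = 0.610 mV.
V_out = 0 + 1337 × 0.000610352 V = 0.81604 V.

0.8160 V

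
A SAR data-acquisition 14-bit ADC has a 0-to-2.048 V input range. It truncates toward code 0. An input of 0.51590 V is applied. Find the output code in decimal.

Full-scale span = 2.048 V; LSB = 2.048/2^14 = 125.00 µV.
(V_in − V_low)/LSB = (0.51590 − 0) / 0.000125 = 4127.200.
So the output code is 4127.

code 4127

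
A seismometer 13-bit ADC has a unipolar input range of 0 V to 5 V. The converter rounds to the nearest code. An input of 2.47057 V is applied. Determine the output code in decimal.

LSB = 5 V / 8192 = 0.610 mV.
(V_in − V_low)/LSB = (2.47057 − 0) / 0.000610352 = 4047.782.
round(4047.782) = 4048.

code 4048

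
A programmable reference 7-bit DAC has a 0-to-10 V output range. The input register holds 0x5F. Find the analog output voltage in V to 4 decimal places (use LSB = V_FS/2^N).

LSB = 10 V / 2^7 = 78.125 mV.
Code 0x5F = 95 decimal.
V_out = 0 + 95 × 0.078125 V = 7.42188 V.

7.4219 V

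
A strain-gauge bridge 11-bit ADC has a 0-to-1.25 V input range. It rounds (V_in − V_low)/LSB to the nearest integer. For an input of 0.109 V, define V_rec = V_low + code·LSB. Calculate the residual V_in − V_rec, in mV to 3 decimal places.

-0.253 mV

One LSB is 1.25 V / 2048 = 0.610 mV.
Scaled input = 178.5856 LSBs, so code = 179.
Code 179 maps back to 0 + 179×0.000610352 V = 0.10925293 V.
Difference: -0.00025293 V → -0.253 mV.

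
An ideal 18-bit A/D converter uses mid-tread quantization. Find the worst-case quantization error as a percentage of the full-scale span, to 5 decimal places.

0.00019 %

Rounding → worst-case error = ½ LSB = V_FS/2^19, so 100/524288 = 0.000190735 % of full scale.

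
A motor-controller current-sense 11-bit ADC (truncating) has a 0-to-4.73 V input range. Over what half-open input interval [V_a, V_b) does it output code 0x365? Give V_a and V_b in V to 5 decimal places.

LSB = 4.73/2^11 = 2.310 mV.
Code 0x365 = 869 decimal.
V_a = V_low + 869·LSB = 2.00702 V; V_b = V_low + 870·LSB = 2.00933 V.

[2.00702 V, 2.00933 V)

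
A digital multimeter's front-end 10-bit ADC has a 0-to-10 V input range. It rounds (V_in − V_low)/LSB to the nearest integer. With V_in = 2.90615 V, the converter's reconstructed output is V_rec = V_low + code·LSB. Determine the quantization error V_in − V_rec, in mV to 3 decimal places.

-4.006 mV

LSB = 10/2^10 = 9.766 mV.
(V_in − V_low)/LSB = (2.90615 − 0)/0.00976562 = 297.5898 → code 298 (round).
Code 298 maps back to 0 + 298×0.00976562 V = 2.9101562 V.
Error = 2.90615 − 2.9101562 = -0.00400625 V = -4.006 mV.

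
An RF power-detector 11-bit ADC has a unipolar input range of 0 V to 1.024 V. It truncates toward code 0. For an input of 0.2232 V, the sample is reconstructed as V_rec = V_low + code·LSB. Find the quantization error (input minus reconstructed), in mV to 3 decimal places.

Step size: 1.024 V ÷ 2^11 = 0.500 mV.
(0.2232 − 0)/0.0005 = 446.4000; ⌊·⌋ gives code 446.
Reconstructed: 0.223 V.
Difference: 0.0002 V → 0.200 mV.

0.200 mV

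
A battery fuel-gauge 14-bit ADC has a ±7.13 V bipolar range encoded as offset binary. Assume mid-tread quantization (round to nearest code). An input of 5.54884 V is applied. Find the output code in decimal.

code 14567

Full-scale span = 14.26 V; LSB = 14.26/2^14 = 0.870 mV.
(5.54884 − (−7.13)) / 0.000870361 = 14567.329 LSBs.
Round → code 14567.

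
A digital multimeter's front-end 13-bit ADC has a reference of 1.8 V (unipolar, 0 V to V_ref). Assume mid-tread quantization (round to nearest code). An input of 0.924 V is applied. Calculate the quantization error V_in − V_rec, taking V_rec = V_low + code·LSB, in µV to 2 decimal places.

LSB = 1.8/2^13 = 219.73 µV.
(V_in − V_low)/LSB = (0.924 − 0)/0.000219727 = 4205.2267 → code 4205 (round).
V_rec = 0 + 4205·0.000219727 = 0.9239502 V.
Error = 0.924 − 0.9239502 = 4.98047e-05 V = 49.80 µV.

49.80 µV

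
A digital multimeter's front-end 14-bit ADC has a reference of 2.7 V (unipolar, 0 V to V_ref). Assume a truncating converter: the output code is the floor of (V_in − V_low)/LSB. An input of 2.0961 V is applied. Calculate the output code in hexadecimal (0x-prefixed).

code 0x31AF (decimal 12719)

Full-scale span = 2.7 V; LSB = 2.7/2^14 = 164.79 µV.
(2.0961 − 0) / 0.000164795 = 12719.445 LSBs.
⌊·⌋(12719.445) = 12719.
In hexadecimal (0x-prefixed): 0x31AF.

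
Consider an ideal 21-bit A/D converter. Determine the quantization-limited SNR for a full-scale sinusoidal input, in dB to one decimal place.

SNR ≈ 6.02·N + 1.76 dB = 6.02·21 + 1.76 = 128.18 dB.

128.2 dB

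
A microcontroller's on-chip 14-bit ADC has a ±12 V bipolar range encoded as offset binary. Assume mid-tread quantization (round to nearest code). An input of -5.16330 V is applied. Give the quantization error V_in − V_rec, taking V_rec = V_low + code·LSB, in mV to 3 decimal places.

Step size: 24 V ÷ 2^14 = 1.465 mV.
Scaled input = 4667.1872 LSBs, so code = 4667.
Code 4667 maps back to (−12) + 4667×0.00146484 V = -5.1635742 V.
Error = -5.16330 − (−5.1635742) = 0.000274219 V = 0.274 mV.

0.274 mV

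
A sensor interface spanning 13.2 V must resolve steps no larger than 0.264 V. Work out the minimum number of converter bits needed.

6 bits

Number of steps required ≥ 13.2 V / 0.264 V = 50.00.
Need 2^N ≥ 50.00; 2^5 = 32, 2^6 = 64.
Minimum N = 6.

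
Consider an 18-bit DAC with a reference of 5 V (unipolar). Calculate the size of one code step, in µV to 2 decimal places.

Full-scale span = 5 V.
LSB = 5 / 2^18 = 5 / 262144 = 1.90735e-05 V = 19.07 µV.

19.07 µV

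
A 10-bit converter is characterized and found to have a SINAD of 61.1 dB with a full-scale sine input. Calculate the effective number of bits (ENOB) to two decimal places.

9.86 bits

ENOB = (SINAD − 1.76) / 6.02 = (61.1 − 1.76)/6.02 = 9.857.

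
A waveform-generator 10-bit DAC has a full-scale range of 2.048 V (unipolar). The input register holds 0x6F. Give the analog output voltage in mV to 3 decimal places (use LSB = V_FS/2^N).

222.000 mV

LSB = 2.048 V / 2^10 = 2.000 mV.
Code 0x6F = 111 decimal.
V_out = 0 + 111 × 0.002 V = 0.222 V.
= 222.000 mV.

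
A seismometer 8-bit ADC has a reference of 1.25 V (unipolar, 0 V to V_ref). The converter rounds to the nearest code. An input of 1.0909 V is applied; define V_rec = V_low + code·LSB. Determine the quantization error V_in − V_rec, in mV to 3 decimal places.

2.033 mV

LSB = 1.25/2^8 = 4.883 mV.
(V_in − V_low)/LSB = (1.0909 − 0)/0.00488281 = 223.4163 → code 223 (round).
Reconstructed: 1.0888672 V.
V_in − V_rec = 0.00203281 V = 2.033 mV.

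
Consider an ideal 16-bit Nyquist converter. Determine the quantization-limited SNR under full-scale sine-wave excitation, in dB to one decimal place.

98.1 dB

SNR ≈ 6.02·N + 1.76 dB = 6.02·16 + 1.76 = 98.08 dB.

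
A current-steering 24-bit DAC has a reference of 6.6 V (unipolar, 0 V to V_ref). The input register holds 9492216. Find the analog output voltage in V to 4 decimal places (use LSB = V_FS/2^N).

3.7341 V

LSB = 6.6 V / 2^24 = 0.39 µV.
V_out = 0 + 9492216 × 3.93391e-07 V = 3.73415 V.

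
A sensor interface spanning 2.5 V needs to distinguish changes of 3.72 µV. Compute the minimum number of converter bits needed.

20 bits

Number of steps required ≥ 2.5 V / 3.72 µV = 672043.01.
Need 2^N ≥ 672043.01; 2^19 = 524288, 2^20 = 1048576.
Minimum N = 20.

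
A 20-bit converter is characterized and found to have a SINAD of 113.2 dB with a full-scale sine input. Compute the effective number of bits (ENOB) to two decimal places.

18.51 bits

ENOB = (SINAD − 1.76) / 6.02 = (113.2 − 1.76)/6.02 = 18.512.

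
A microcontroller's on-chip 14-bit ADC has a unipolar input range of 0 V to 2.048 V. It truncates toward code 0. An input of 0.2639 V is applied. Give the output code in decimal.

Full-scale span = 2.048 V; LSB = 2.048/2^14 = 125.00 µV.
Input sits at 2111.200 steps above V_low.
So the output code is 2111.

code 2111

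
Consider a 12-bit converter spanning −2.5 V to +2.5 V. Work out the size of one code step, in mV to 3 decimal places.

1.221 mV

Full-scale span = 5 V.
LSB = 5 / 2^12 = 5 / 4096 = 0.0012207 V = 1.221 mV.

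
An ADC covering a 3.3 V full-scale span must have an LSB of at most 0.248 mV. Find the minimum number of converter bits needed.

14 bits

Number of steps required ≥ 3.3 V / 0.248 mV = 13306.45.
Need 2^N ≥ 13306.45; 2^13 = 8192, 2^14 = 16384.
Minimum N = 14.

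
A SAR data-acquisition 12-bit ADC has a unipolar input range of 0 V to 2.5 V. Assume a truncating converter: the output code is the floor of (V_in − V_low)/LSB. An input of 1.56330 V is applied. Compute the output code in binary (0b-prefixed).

Full-scale span = 2.5 V; LSB = 2.5/2^12 = 0.610 mV.
(1.56330 − 0) / 0.000610352 = 2561.311 LSBs.
Floor → code 2561.
In binary (0b-prefixed): 0b101000000001.

code 0b101000000001 (decimal 2561)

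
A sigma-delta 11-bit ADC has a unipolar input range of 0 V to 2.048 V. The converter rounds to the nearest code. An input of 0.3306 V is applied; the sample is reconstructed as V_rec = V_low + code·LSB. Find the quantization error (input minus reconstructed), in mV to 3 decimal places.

LSB = 2.048/2^11 = 1.000 mV.
(V_in − V_low)/LSB = (0.3306 − 0)/0.001 = 330.6000 → code 331 (round).
V_rec = 0 + 331·0.001 = 0.331 V.
V_in − V_rec = -0.0004 V = -0.400 mV.

-0.400 mV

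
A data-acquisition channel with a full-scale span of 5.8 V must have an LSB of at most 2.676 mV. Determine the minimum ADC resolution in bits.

12 bits

Number of steps required ≥ 5.8 V / 2.676 mV = 2167.41.
Need 2^N ≥ 2167.41; 2^11 = 2048, 2^12 = 4096.
Minimum N = 12.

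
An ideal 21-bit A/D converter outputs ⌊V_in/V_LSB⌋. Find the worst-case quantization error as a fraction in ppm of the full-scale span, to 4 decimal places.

Truncating → worst-case error = 1 LSB = V_FS/2^21, so 1e+06/2097152 = 0.476837 ppm of full scale.

0.4768 ppm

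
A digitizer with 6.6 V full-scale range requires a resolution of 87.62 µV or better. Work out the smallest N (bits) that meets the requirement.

17 bits

Number of steps required ≥ 6.6 V / 87.62 µV = 75325.27.
Need 2^N ≥ 75325.27; 2^16 = 65536, 2^17 = 131072.
Minimum N = 17.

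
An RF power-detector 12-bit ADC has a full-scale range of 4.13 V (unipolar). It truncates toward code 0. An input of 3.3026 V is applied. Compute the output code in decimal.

With 4096 levels over 4.13 V, one step is 1.008 mV.
(3.3026 − 0) / 0.0010083 = 3275.412 LSBs.
So the output code is 3275.

code 3275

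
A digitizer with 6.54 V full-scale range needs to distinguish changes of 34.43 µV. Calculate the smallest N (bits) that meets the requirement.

18 bits

Number of steps required ≥ 6.54 V / 34.43 µV = 189950.62.
Need 2^N ≥ 189950.62; 2^17 = 131072, 2^18 = 262144.
Minimum N = 18.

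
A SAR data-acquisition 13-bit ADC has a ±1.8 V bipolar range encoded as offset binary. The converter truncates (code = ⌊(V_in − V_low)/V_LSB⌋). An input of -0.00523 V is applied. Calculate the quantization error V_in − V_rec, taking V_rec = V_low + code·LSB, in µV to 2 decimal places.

LSB = 3.6/2^13 = 439.45 µV.
Scaled input = 4084.0988 LSBs, so code = 4084.
V_rec = (−1.8) + 4084·0.000439453 = -0.0052734375 V.
V_in − V_rec = 4.34375e-05 V = 43.44 µV.

43.44 µV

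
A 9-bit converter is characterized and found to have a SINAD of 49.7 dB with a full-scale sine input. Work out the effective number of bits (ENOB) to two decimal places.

ENOB = (SINAD − 1.76) / 6.02 = (49.7 − 1.76)/6.02 = 7.963.

7.96 bits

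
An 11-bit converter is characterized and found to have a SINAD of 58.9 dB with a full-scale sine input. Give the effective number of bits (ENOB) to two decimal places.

ENOB = (SINAD − 1.76) / 6.02 = (58.9 − 1.76)/6.02 = 9.492.

9.49 bits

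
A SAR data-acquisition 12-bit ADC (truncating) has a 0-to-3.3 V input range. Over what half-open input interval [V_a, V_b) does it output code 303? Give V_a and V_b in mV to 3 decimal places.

LSB = 3.3/2^12 = 0.806 mV.
V_a = V_low + 303·LSB = 0.244116 V; V_b = V_low + 304·LSB = 0.244922 V.

[244.116 mV, 244.922 mV)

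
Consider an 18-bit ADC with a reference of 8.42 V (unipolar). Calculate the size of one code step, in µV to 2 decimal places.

32.12 µV

Full-scale span = 8.42 V.
LSB = 8.42 / 2^18 = 8.42 / 262144 = 3.21198e-05 V = 32.12 µV.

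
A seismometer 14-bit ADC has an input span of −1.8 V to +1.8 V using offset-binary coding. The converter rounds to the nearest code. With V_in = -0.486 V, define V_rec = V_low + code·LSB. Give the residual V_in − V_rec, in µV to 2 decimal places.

LSB = 3.6/2^14 = 219.73 µV.
(-0.486 − (−1.8))/0.000219727 = 5980.1600; round gives code 5980.
Code 5980 maps back to (−1.8) + 5980×0.000219727 V = -0.48603516 V.
Difference: 3.51562e-05 V → 35.16 µV.

35.16 µV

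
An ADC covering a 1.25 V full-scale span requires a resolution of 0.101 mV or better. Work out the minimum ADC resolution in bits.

14 bits

Number of steps required ≥ 1.25 V / 0.101 mV = 12376.24.
Need 2^N ≥ 12376.24; 2^13 = 8192, 2^14 = 16384.
Minimum N = 14.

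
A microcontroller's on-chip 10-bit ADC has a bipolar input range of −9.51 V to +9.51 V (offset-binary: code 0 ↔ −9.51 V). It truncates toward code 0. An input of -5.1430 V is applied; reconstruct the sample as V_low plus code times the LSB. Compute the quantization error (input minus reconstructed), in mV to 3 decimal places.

2.059 mV

LSB = 19.02/2^10 = 18.574 mV.
(-5.1430 − (−9.51))/0.0185742 = 235.1108; ⌊·⌋ gives code 235.
V_rec = (−9.51) + 235·0.0185742 = -5.1450586 V.
V_in − V_rec = 0.00205859 V = 2.059 mV.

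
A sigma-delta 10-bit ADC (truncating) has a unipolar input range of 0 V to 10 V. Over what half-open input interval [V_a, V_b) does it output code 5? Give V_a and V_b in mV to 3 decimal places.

LSB = 10/2^10 = 9.766 mV.
V_a = V_low + 5·LSB = 0.0488281 V; V_b = V_low + 6·LSB = 0.0585938 V.

[48.828 mV, 58.594 mV)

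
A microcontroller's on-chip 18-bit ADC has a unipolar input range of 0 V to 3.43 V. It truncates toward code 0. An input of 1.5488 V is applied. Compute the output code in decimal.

LSB = 3.43 V / 262144 = 13.08 µV.
(V_in − V_low)/LSB = (1.5488 − 0) / 1.30844e-05 = 118369.862.
Floor → code 118369.

code 118369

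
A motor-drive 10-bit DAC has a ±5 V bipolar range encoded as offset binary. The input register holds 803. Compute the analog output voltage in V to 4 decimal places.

2.8418 V

LSB = 10 V / 2^10 = 9.766 mV.
V_out = (−5) + 803 × 0.00976562 V = 2.8418 V.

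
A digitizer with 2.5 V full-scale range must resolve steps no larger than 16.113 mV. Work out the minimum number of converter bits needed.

Number of steps required ≥ 2.5 V / 16.113 mV = 155.15.
Need 2^N ≥ 155.15; 2^7 = 128, 2^8 = 256.
Minimum N = 8.

8 bits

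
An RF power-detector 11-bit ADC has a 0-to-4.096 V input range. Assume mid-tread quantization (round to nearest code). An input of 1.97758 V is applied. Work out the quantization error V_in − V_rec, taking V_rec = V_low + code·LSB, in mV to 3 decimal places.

Step size: 4.096 V ÷ 2^11 = 2.000 mV.
(1.97758 − 0)/0.002 = 988.7900; round gives code 989.
V_rec = 0 + 989·0.002 = 1.978 V.
V_in − V_rec = -0.00042 V = -0.420 mV.

-0.420 mV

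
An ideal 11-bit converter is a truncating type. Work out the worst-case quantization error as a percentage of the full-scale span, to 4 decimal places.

0.0488 %

Truncating → worst-case error = 1 LSB = V_FS/2^11, so 100/2048 = 0.0488281 % of full scale.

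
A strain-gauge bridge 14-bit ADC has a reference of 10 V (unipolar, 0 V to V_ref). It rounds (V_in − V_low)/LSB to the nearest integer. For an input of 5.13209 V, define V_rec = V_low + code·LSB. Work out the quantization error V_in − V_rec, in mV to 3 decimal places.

0.254 mV

Step size: 10 V ÷ 2^14 = 0.610 mV.
(5.13209 − 0)/0.000610352 = 8408.4163; round gives code 8408.
Code 8408 maps back to 0 + 8408×0.000610352 V = 5.1318359 V.
Error = 5.13209 − 5.1318359 = 0.000254063 V = 0.254 mV.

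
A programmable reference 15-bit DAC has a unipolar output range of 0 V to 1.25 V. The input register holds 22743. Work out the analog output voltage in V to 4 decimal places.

LSB = 1.25 V / 2^15 = 38.15 µV.
V_out = 0 + 22743 × 3.8147e-05 V = 0.867577 V.

0.8676 V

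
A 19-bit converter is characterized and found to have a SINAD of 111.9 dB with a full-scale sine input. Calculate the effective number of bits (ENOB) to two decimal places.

18.30 bits

ENOB = (SINAD − 1.76) / 6.02 = (111.9 − 1.76)/6.02 = 18.296.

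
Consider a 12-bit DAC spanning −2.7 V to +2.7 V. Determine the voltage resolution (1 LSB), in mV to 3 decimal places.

1.318 mV

Full-scale span = 5.4 V.
LSB = 5.4 / 2^12 = 5.4 / 4096 = 0.00131836 V = 1.318 mV.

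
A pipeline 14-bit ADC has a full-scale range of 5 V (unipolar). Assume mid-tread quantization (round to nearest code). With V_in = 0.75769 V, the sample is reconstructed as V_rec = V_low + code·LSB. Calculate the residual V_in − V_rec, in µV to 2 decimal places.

-61.46 µV

Step size: 5 V ÷ 2^14 = 305.18 µV.
Scaled input = 2482.7986 LSBs, so code = 2483.
Reconstructed: 0.75775146 V.
V_in − V_rec = -6.14648e-05 V = -61.46 µV.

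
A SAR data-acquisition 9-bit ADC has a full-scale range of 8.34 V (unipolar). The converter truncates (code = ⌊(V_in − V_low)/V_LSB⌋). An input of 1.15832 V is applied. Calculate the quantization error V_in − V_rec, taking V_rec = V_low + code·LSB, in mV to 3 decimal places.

1.797 mV

One LSB is 8.34 V / 512 = 16.289 mV.
Scaled input = 71.1103 LSBs, so code = 71.
V_rec = 0 + 71·0.0162891 = 1.1565234 V.
Error = 1.15832 − 1.1565234 = 0.00179656 V = 1.797 mV.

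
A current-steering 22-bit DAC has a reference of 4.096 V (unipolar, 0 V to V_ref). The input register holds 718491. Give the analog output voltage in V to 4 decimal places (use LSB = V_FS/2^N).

0.7017 V

LSB = 4.096 V / 2^22 = 0.98 µV.
V_out = 0 + 718491 × 9.76563e-07 V = 0.701651 V.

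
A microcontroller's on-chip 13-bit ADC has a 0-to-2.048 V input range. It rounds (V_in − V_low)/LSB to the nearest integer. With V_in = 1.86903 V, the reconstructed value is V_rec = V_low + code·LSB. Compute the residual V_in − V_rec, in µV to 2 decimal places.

30.00 µV

LSB = 2.048/2^13 = 250.00 µV.
(1.86903 − 0)/0.00025 = 7476.1200; round gives code 7476.
Code 7476 maps back to 0 + 7476×0.00025 V = 1.869 V.
V_in − V_rec = 3e-05 V = 30.00 µV.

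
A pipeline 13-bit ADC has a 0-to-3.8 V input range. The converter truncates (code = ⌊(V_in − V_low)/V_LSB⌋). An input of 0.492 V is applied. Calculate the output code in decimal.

Full-scale span = 3.8 V; LSB = 3.8/2^13 = 463.87 µV.
(V_in − V_low)/LSB = (0.492 − 0) / 0.000463867 = 1060.648.
Floor → code 1060.

code 1060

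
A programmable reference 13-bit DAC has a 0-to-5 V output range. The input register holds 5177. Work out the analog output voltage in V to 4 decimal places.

3.1598 V

LSB = 5 V / 2^13 = 0.610 mV.
V_out = 0 + 5177 × 0.000610352 V = 3.15979 V.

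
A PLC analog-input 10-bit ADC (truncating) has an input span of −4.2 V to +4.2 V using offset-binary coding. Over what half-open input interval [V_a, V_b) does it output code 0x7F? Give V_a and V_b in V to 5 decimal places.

LSB = 8.4/2^10 = 8.203 mV.
Code 0x7F = 127 decimal.
V_a = V_low + 127·LSB = -3.1582 V; V_b = V_low + 128·LSB = -3.15 V.

[-3.15820 V, -3.15000 V)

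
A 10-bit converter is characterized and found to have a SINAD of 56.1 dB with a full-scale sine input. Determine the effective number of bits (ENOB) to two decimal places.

9.03 bits

ENOB = (SINAD − 1.76) / 6.02 = (56.1 − 1.76)/6.02 = 9.027.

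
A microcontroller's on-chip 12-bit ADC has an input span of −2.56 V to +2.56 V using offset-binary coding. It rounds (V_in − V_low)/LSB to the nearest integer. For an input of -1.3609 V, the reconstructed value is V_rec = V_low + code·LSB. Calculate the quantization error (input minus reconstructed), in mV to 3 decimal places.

0.350 mV

Step size: 5.12 V ÷ 2^12 = 1.250 mV.
(V_in − V_low)/LSB = (-1.3609 − (−2.56))/0.00125 = 959.2800 → code 959 (round).
Reconstructed: -1.36125 V.
V_in − V_rec = 0.00035 V = 0.350 mV.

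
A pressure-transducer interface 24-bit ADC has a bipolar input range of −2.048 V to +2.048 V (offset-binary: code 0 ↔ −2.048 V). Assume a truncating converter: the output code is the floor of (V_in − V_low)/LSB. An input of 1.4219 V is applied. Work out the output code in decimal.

code 14212710

With 16777216 levels over 4.096 V, one step is 0.24 µV.
Input sits at 14212710.400 steps above V_low.
Floor → code 14212710.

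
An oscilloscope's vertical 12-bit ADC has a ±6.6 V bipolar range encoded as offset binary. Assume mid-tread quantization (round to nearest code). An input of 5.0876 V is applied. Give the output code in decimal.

With 4096 levels over 13.2 V, one step is 3.223 mV.
(5.0876 − (−6.6)) / 0.00322266 = 3626.698 LSBs.
Round → code 3627.

code 3627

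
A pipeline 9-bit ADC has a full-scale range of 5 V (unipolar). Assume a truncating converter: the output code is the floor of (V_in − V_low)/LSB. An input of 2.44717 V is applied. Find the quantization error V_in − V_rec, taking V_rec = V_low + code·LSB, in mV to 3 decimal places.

5.764 mV

Step size: 5 V ÷ 2^9 = 9.766 mV.
(V_in − V_low)/LSB = (2.44717 − 0)/0.00976562 = 250.5902 → code 250 (floor).
V_rec = 0 + 250·0.00976562 = 2.4414062 V.
Error = 2.44717 − 2.4414062 = 0.00576375 V = 5.764 mV.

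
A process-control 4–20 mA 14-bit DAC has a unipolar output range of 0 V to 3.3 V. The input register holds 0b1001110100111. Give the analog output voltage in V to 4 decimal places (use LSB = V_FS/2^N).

1.0133 V

LSB = 3.3 V / 2^14 = 201.42 µV.
Code 0b1001110100111 = 5031 decimal.
V_out = 0 + 5031 × 0.000201416 V = 1.01332 V.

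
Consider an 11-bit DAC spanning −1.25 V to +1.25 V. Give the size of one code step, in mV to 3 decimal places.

1.221 mV

Full-scale span = 2.5 V.
LSB = 2.5 / 2^11 = 2.5 / 2048 = 0.0012207 V = 1.221 mV.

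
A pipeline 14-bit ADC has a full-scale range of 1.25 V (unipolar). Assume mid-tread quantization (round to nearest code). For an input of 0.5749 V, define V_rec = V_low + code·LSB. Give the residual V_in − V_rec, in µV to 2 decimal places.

25.12 µV

Step size: 1.25 V ÷ 2^14 = 76.29 µV.
Scaled input = 7535.3293 LSBs, so code = 7535.
V_rec = 0 + 7535·7.62939e-05 = 0.57487488 V.
Error = 0.5749 − 0.57487488 = 2.51221e-05 V = 25.12 µV.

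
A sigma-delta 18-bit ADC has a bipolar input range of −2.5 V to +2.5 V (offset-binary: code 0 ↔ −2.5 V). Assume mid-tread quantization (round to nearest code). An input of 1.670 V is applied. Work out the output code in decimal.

LSB = 5 V / 262144 = 19.07 µV.
(V_in − V_low)/LSB = (1.670 − (−2.5)) / 1.90735e-05 = 218628.096.
Round → code 218628.

code 218628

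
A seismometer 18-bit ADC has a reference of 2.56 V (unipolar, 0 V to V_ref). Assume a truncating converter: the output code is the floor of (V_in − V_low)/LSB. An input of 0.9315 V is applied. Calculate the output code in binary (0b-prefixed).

Full-scale span = 2.56 V; LSB = 2.56/2^18 = 9.77 µV.
(0.9315 − 0) / 9.76563e-06 = 95385.600 LSBs.
⌊·⌋(95385.600) = 95385.
In binary (0b-prefixed): 0b10111010010011001.

code 0b10111010010011001 (decimal 95385)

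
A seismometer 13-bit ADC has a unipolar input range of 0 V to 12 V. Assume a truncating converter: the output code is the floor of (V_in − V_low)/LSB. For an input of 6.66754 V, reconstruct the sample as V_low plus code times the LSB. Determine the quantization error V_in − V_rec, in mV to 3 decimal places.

1.036 mV

One LSB is 12 V / 8192 = 1.465 mV.
(V_in − V_low)/LSB = (6.66754 − 0)/0.00146484 = 4551.7073 → code 4551 (floor).
V_rec = 0 + 4551·0.00146484 = 6.6665039 V.
Error = 6.66754 − 6.6665039 = 0.00103609 V = 1.036 mV.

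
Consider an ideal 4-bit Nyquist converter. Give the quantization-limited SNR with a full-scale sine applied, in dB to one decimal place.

SNR ≈ 6.02·N + 1.76 dB = 6.02·4 + 1.76 = 25.84 dB.

25.8 dB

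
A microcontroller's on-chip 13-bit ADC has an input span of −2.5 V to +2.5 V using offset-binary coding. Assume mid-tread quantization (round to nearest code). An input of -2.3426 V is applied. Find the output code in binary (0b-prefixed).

LSB = 5 V / 8192 = 0.610 mV.
(V_in − V_low)/LSB = (-2.3426 − (−2.5)) / 0.000610352 = 257.884.
So the output code is 258.
In binary (0b-prefixed): 0b100000010.

code 0b100000010 (decimal 258)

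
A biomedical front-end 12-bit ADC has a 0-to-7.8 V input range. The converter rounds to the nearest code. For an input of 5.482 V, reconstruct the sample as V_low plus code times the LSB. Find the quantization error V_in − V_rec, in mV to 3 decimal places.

-0.471 mV

Step size: 7.8 V ÷ 2^12 = 1.904 mV.
Scaled input = 2878.7528 LSBs, so code = 2879.
Code 2879 maps back to 0 + 2879×0.0019043 V = 5.4824707 V.
Difference: -0.000470703 V → -0.471 mV.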